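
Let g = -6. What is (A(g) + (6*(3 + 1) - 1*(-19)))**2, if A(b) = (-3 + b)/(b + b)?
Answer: 30625/16 ≈ 1914.1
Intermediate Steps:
A(b) = (-3 + b)/(2*b) (A(b) = (-3 + b)/((2*b)) = (-3 + b)*(1/(2*b)) = (-3 + b)/(2*b))
(A(g) + (6*(3 + 1) - 1*(-19)))**2 = ((1/2)*(-3 - 6)/(-6) + (6*(3 + 1) - 1*(-19)))**2 = ((1/2)*(-1/6)*(-9) + (6*4 + 19))**2 = (3/4 + (24 + 19))**2 = (3/4 + 43)**2 = (175/4)**2 = 30625/16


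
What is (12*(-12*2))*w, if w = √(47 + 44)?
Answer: -288*√91 ≈ -2747.3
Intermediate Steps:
w = √91 ≈ 9.5394
(12*(-12*2))*w = (12*(-12*2))*√91 = (12*(-24))*√91 = -288*√91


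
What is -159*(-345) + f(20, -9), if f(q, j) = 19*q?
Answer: 55235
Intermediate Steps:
-159*(-345) + f(20, -9) = -159*(-345) + 19*20 = 54855 + 380 = 55235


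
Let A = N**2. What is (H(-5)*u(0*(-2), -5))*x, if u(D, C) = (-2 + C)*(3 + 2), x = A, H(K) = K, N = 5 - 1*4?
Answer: 175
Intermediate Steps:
N = 1 (N = 5 - 4 = 1)
A = 1 (A = 1**2 = 1)
x = 1
u(D, C) = -10 + 5*C (u(D, C) = (-2 + C)*5 = -10 + 5*C)
(H(-5)*u(0*(-2), -5))*x = -5*(-10 + 5*(-5))*1 = -5*(-10 - 25)*1 = -5*(-35)*1 = 175*1 = 175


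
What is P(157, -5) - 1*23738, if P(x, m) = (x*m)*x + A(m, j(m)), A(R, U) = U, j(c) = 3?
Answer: -146980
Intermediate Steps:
P(x, m) = 3 + m*x² (P(x, m) = (x*m)*x + 3 = (m*x)*x + 3 = m*x² + 3 = 3 + m*x²)
P(157, -5) - 1*23738 = (3 - 5*157²) - 1*23738 = (3 - 5*24649) - 23738 = (3 - 123245) - 23738 = -123242 - 23738 = -146980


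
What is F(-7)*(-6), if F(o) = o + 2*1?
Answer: 30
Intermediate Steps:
F(o) = 2 + o (F(o) = o + 2 = 2 + o)
F(-7)*(-6) = (2 - 7)*(-6) = -5*(-6) = 30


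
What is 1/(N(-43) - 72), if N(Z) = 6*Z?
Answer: -1/330 ≈ -0.0030303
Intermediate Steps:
1/(N(-43) - 72) = 1/(6*(-43) - 72) = 1/(-258 - 72) = 1/(-330) = -1/330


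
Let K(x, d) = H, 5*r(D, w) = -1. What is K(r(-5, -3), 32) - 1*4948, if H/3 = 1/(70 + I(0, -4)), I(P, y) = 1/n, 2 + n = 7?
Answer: -578911/117 ≈ -4948.0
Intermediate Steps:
n = 5 (n = -2 + 7 = 5)
r(D, w) = -⅕ (r(D, w) = (⅕)*(-1) = -⅕)
I(P, y) = ⅕ (I(P, y) = 1/5 = ⅕)
H = 5/117 (H = 3/(70 + ⅕) = 3/(351/5) = 3*(5/351) = 5/117 ≈ 0.042735)
K(x, d) = 5/117
K(r(-5, -3), 32) - 1*4948 = 5/117 - 1*4948 = 5/117 - 4948 = -578911/117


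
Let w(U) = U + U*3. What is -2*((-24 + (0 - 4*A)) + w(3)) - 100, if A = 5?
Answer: -36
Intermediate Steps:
w(U) = 4*U (w(U) = U + 3*U = 4*U)
-2*((-24 + (0 - 4*A)) + w(3)) - 100 = -2*((-24 + (0 - 4*5)) + 4*3) - 100 = -2*((-24 + (0 - 20)) + 12) - 100 = -2*((-24 - 20) + 12) - 100 = -2*(-44 + 12) - 100 = -2*(-32) - 100 = 64 - 100 = -36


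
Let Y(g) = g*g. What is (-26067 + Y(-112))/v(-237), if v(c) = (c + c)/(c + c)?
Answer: -13523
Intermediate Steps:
Y(g) = g²
v(c) = 1 (v(c) = (2*c)/((2*c)) = (2*c)*(1/(2*c)) = 1)
(-26067 + Y(-112))/v(-237) = (-26067 + (-112)²)/1 = (-26067 + 12544)*1 = -13523*1 = -13523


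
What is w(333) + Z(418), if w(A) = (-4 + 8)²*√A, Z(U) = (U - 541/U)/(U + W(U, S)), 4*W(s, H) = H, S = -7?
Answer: 116122/115995 + 48*√37 ≈ 292.97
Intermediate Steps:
W(s, H) = H/4
Z(U) = (U - 541/U)/(-7/4 + U) (Z(U) = (U - 541/U)/(U + (¼)*(-7)) = (U - 541/U)/(U - 7/4) = (U - 541/U)/(-7/4 + U))
w(A) = 16*√A (w(A) = 4²*√A = 16*√A)
w(333) + Z(418) = 16*√333 + 4*(-541 + 418²)/(418*(-7 + 4*418)) = 16*(3*√37) + 4*(1/418)*(-541 + 174724)/(-7 + 1672) = 48*√37 + 4*(1/418)*174183/1665 = 48*√37 + 4*(1/418)*(1/1665)*174183 = 48*√37 + 116122/115995 = 116122/115995 + 48*√37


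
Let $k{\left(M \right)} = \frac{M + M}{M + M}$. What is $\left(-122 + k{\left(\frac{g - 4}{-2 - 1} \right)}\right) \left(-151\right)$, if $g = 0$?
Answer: $18271$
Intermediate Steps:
$k{\left(M \right)} = 1$ ($k{\left(M \right)} = \frac{2 M}{2 M} = 2 M \frac{1}{2 M} = 1$)
$\left(-122 + k{\left(\frac{g - 4}{-2 - 1} \right)}\right) \left(-151\right) = \left(-122 + 1\right) \left(-151\right) = \left(-121\right) \left(-151\right) = 18271$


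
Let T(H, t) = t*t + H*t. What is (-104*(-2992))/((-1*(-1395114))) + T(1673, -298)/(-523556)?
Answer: 16694587157/16600461486 ≈ 1.0057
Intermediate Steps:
T(H, t) = t**2 + H*t
(-104*(-2992))/((-1*(-1395114))) + T(1673, -298)/(-523556) = (-104*(-2992))/((-1*(-1395114))) - 298*(1673 - 298)/(-523556) = 311168/1395114 - 298*1375*(-1/523556) = 311168*(1/1395114) - 409750*(-1/523556) = 155584/697557 + 18625/23798 = 16694587157/16600461486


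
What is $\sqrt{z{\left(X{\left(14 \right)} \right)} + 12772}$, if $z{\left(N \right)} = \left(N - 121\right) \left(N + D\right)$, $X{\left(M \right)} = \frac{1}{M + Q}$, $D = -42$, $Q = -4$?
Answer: $\frac{\sqrt{1783771}}{10} \approx 133.56$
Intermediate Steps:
$X{\left(M \right)} = \frac{1}{-4 + M}$ ($X{\left(M \right)} = \frac{1}{M - 4} = \frac{1}{-4 + M}$)
$z{\left(N \right)} = \left(-121 + N\right) \left(-42 + N\right)$ ($z{\left(N \right)} = \left(N - 121\right) \left(N - 42\right) = \left(-121 + N\right) \left(-42 + N\right)$)
$\sqrt{z{\left(X{\left(14 \right)} \right)} + 12772} = \sqrt{\left(5082 + \left(\frac{1}{-4 + 14}\right)^{2} - \frac{163}{-4 + 14}\right) + 12772} = \sqrt{\left(5082 + \left(\frac{1}{10}\right)^{2} - \frac{163}{10}\right) + 12772} = \sqrt{\left(5082 + \frac{1}{100} - \frac{163}{10}\right) + 12772} = \sqrt{\frac{506571}{100} + 12772} = \sqrt{\frac{1783771}{100}} = \frac{\sqrt{1783771}}{10}$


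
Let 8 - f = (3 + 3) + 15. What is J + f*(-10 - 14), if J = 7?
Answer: 319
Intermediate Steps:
f = -13 (f = 8 - ((3 + 3) + 15) = 8 - (6 + 15) = 8 - 1*21 = 8 - 21 = -13)
J + f*(-10 - 14) = 7 - 13*(-10 - 14) = 7 - 13*(-24) = 7 + 312 = 319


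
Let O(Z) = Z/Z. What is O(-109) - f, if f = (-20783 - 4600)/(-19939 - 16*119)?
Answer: -1180/7281 ≈ -0.16207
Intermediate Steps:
O(Z) = 1
f = 8461/7281 (f = -25383/(-19939 - 1904) = -25383/(-21843) = -25383*(-1/21843) = 8461/7281 ≈ 1.1621)
O(-109) - f = 1 - 1*8461/7281 = 1 - 8461/7281 = -1180/7281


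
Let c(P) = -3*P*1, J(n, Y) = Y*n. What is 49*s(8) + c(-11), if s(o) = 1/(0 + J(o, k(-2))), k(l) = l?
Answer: 479/16 ≈ 29.938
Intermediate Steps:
c(P) = -3*P
s(o) = -1/(2*o) (s(o) = 1/(0 - 2*o) = 1/(-2*o) = -1/(2*o))
49*s(8) + c(-11) = 49*(-1/2/8) - 3*(-11) = 49*(-1/2*1/8) + 33 = 49*(-1/16) + 33 = -49/16 + 33 = 479/16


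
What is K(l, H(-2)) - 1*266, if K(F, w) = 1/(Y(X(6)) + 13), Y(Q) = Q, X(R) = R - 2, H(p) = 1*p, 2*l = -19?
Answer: -4521/17 ≈ -265.94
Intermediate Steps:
l = -19/2 (l = (1/2)*(-19) = -19/2 ≈ -9.5000)
H(p) = p
X(R) = -2 + R
K(F, w) = 1/17 (K(F, w) = 1/((-2 + 6) + 13) = 1/(4 + 13) = 1/17)
K(l, H(-2)) - 1*266 = 1/17 - 1*266 = 1/17 - 266 = -4521/17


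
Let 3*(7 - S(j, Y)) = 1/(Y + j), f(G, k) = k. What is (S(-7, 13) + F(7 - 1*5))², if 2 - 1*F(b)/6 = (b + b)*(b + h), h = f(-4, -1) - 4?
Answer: 2679769/324 ≈ 8270.9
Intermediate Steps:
h = -5 (h = -1 - 4 = -5)
S(j, Y) = 7 - 1/(3*(Y + j))
F(b) = 12 - 12*b*(-5 + b) (F(b) = 12 - 6*(b + b)*(b - 5) = 12 - 6*2*b*(-5 + b) = 12 - 12*b*(-5 + b))
(S(-7, 13) + F(7 - 1*5))² = ((-⅓ + 7*13 + 7*(-7))/(13 - 7) + (12 - 12*(7 - 1*5)² + 60*(7 - 1*5)))² = ((-⅓ + 91 - 49)/6 + (12 - 12*(7 - 5)² + 60*(7 - 5)))² = ((⅙)*(125/3) + (12 - 12*2² + 60*2))² = (125/18 + (12 - 12*4 + 120))² = (125/18 + (12 - 48 + 120))² = (125/18 + 84)² = (1637/18)² = 2679769/324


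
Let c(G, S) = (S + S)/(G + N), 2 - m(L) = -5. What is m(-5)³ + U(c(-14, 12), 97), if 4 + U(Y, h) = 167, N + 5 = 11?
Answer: 506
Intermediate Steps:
N = 6 (N = -5 + 11 = 6)
m(L) = 7 (m(L) = 2 - 1*(-5) = 2 + 5 = 7)
c(G, S) = 2*S/(6 + G) (c(G, S) = (S + S)/(G + 6) = (2*S)/(6 + G) = 2*S/(6 + G))
U(Y, h) = 163 (U(Y, h) = -4 + 167 = 163)
m(-5)³ + U(c(-14, 12), 97) = 7³ + 163 = 343 + 163 = 506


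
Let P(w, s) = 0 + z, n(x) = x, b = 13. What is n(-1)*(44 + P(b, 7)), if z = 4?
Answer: -48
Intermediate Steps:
P(w, s) = 4 (P(w, s) = 0 + 4 = 4)
n(-1)*(44 + P(b, 7)) = -(44 + 4) = -1*48 = -48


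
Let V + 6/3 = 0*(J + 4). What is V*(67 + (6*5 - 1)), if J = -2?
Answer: -192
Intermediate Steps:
V = -2 (V = -2 + 0*(-2 + 4) = -2 + 0*2 = -2 + 0 = -2)
V*(67 + (6*5 - 1)) = -2*(67 + (6*5 - 1)) = -2*(67 + (30 - 1)) = -2*(67 + 29) = -2*96 = -192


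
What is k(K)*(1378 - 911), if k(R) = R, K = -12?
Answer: -5604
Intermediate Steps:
k(K)*(1378 - 911) = -12*(1378 - 911) = -12*467 = -5604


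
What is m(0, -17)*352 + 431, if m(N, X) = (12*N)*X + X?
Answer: -5553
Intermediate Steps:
m(N, X) = X + 12*N*X (m(N, X) = 12*N*X + X = X + 12*N*X)
m(0, -17)*352 + 431 = -17*(1 + 12*0)*352 + 431 = -17*(1 + 0)*352 + 431 = -17*1*352 + 431 = -17*352 + 431 = -5984 + 431 = -5553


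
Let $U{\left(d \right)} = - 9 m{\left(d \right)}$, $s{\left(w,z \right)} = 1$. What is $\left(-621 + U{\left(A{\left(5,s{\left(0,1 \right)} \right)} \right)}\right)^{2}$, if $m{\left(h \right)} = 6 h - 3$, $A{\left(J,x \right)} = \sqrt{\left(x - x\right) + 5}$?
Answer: $367416 + 64152 \sqrt{5} \approx 5.1086 \cdot 10^{5}$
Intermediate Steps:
$A{\left(J,x \right)} = \sqrt{5}$ ($A{\left(J,x \right)} = \sqrt{0 + 5} = \sqrt{5}$)
$m{\left(h \right)} = -3 + 6 h$
$U{\left(d \right)} = 27 - 54 d$ ($U{\left(d \right)} = - 9 \left(-3 + 6 d\right) = 27 - 54 d$)
$\left(-621 + U{\left(A{\left(5,s{\left(0,1 \right)} \right)} \right)}\right)^{2} = \left(-621 + \left(27 - 54 \sqrt{5}\right)\right)^{2} = \left(-594 - 54 \sqrt{5}\right)^{2}$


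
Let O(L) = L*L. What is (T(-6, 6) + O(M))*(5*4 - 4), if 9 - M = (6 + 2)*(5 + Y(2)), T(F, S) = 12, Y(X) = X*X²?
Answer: 144592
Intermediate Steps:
Y(X) = X³
M = -95 (M = 9 - (6 + 2)*(5 + 2³) = 9 - 8*(5 + 8) = 9 - 8*13 = 9 - 1*104 = 9 - 104 = -95)
O(L) = L²
(T(-6, 6) + O(M))*(5*4 - 4) = (12 + (-95)²)*(5*4 - 4) = (12 + 9025)*(20 - 4) = 9037*16 = 144592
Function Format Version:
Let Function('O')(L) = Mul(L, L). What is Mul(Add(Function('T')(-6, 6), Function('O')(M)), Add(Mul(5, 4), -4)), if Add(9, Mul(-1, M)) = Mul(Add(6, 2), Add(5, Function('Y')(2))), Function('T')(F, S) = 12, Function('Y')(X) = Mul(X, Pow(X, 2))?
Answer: 144592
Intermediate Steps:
Function('Y')(X) = Pow(X, 3)
M = -95 (M = Add(9, Mul(-1, Mul(Add(6, 2), Add(5, Pow(2, 3))))) = Add(9, Mul(-1, Mul(8, Add(5, 8)))) = Add(9, Mul(-1, Mul(8, 13))) = Add(9, Mul(-1, 104)) = Add(9, -104) = -95)
Function('O')(L) = Pow(L, 2)
Mul(Add(Function('T')(-6, 6), Function('O')(M)), Add(Mul(5, 4), -4)) = Mul(Add(12, Pow(-95, 2)), Add(Mul(5, 4), -4)) = Mul(Add(12, 9025), Add(20, -4)) = Mul(9037, 16) = 144592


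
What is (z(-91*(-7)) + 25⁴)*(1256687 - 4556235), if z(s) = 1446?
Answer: -1293657083908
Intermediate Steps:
(z(-91*(-7)) + 25⁴)*(1256687 - 4556235) = (1446 + 25⁴)*(1256687 - 4556235) = (1446 + 390625)*(-3299548) = 392071*(-3299548) = -1293657083908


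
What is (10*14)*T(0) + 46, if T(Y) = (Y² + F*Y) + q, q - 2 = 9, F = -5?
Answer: 1586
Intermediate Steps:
q = 11 (q = 2 + 9 = 11)
T(Y) = 11 + Y² - 5*Y (T(Y) = (Y² - 5*Y) + 11 = 11 + Y² - 5*Y)
(10*14)*T(0) + 46 = (10*14)*(11 + 0² - 5*0) + 46 = 140*(11 + 0 + 0) + 46 = 140*11 + 46 = 1540 + 46 = 1586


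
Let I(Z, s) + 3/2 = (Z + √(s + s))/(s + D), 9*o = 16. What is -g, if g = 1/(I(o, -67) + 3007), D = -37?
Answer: -1316545776/3956855830139 - 4212*I*√134/3956855830139 ≈ -0.00033273 - 1.2322e-8*I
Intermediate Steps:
o = 16/9 (o = (⅑)*16 = 16/9 ≈ 1.7778)
I(Z, s) = -3/2 + (Z + √2*√s)/(-37 + s) (I(Z, s) = -3/2 + (Z + √(s + s))/(s - 37) = -3/2 + (Z + √(2*s))/(-37 + s) = -3/2 + (Z + √2*√s)/(-37 + s))
g = 1/(703283/234 - I*√134/104) (g = 1/((111/2 + 16/9 - 3/2*(-67) + √2*√(-67))/(-37 - 67) + 3007) = 1/((111/2 + 16/9 + 201/2 + √2*(I*√67))/(-104) + 3007) = 1/(-(111/2 + 16/9 + 201/2 + I*√134)/104 + 3007) = 1/(-(1420/9 + I*√134)/104 + 3007) = 1/((-355/234 - I*√134/104) + 3007) = 1/(703283/234 - I*√134/104) ≈ 0.00033273 + 1.2e-8*I)
-g = -(1316545776/3956855830139 + 4212*I*√134/3956855830139) = -1316545776/3956855830139 - 4212*I*√134/3956855830139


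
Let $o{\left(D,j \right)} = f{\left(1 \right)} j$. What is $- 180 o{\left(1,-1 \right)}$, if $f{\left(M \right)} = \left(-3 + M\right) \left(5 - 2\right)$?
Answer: $-1080$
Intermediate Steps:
$f{\left(M \right)} = -9 + 3 M$ ($f{\left(M \right)} = \left(-3 + M\right) 3 = -9 + 3 M$)
$o{\left(D,j \right)} = - 6 j$ ($o{\left(D,j \right)} = \left(-9 + 3 \cdot 1\right) j = \left(-9 + 3\right) j = - 6 j$)
$- 180 o{\left(1,-1 \right)} = - 180 \left(\left(-6\right) \left(-1\right)\right) = \left(-180\right) 6 = -1080$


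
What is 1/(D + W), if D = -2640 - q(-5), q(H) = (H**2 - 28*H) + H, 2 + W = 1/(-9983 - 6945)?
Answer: -16928/47432257 ≈ -0.00035689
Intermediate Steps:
W = -33857/16928 (W = -2 + 1/(-9983 - 6945) = -2 + 1/(-16928) = -2 - 1/16928 = -33857/16928 ≈ -2.0001)
q(H) = H**2 - 27*H
D = -2800 (D = -2640 - (-5)*(-27 - 5) = -2640 - (-5)*(-32) = -2640 - 1*160 = -2640 - 160 = -2800)
1/(D + W) = 1/(-2800 - 33857/16928) = 1/(-47432257/16928) = -16928/47432257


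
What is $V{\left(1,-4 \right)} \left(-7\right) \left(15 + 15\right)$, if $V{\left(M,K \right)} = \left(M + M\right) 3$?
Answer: $-1260$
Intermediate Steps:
$V{\left(M,K \right)} = 6 M$ ($V{\left(M,K \right)} = 2 M 3 = 6 M$)
$V{\left(1,-4 \right)} \left(-7\right) \left(15 + 15\right) = 6 \cdot 1 \left(-7\right) \left(15 + 15\right) = 6 \left(-7\right) 30 = \left(-42\right) 30 = -1260$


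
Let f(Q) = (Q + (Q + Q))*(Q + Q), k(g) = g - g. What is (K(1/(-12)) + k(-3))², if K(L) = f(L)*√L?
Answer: -1/6912 ≈ -0.00014468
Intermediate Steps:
k(g) = 0
f(Q) = 6*Q² (f(Q) = (Q + 2*Q)*(2*Q) = (3*Q)*(2*Q) = 6*Q²)
K(L) = 6*L^(5/2) (K(L) = (6*L²)*√L = 6*L^(5/2))
(K(1/(-12)) + k(-3))² = (6*(1/(-12))^(5/2) + 0)² = (6*(-1/12)^(5/2) + 0)² = (6*(I*√3/864) + 0)² = (I*√3/144 + 0)² = (I*√3/144)² = -1/6912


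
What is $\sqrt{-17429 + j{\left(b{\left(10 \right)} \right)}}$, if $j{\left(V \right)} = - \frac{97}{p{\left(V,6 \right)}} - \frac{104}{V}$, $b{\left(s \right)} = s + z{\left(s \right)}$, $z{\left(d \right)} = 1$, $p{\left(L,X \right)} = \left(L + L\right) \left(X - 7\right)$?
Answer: $\frac{i \sqrt{8438078}}{22} \approx 132.04 i$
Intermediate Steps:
$p{\left(L,X \right)} = 2 L \left(-7 + X\right)$
$b{\left(s \right)} = 1 + s$ ($b{\left(s \right)} = s + 1 = 1 + s$)
$j{\left(V \right)} = - \frac{111}{2 V}$ ($j{\left(V \right)} = - \frac{97}{2 V \left(-7 + 6\right)} - \frac{104}{V} = - \frac{97}{2 V \left(-1\right)} - \frac{104}{V} = - \frac{97}{\left(-2\right) V} - \frac{104}{V} = - 97 \left(- \frac{1}{2 V}\right) - \frac{104}{V} = \frac{97}{2 V} - \frac{104}{V} = - \frac{111}{2 V}$)
$\sqrt{-17429 + j{\left(b{\left(10 \right)} \right)}} = \sqrt{-17429 - \frac{111}{2 \left(1 + 10\right)}} = \sqrt{-17429 - \frac{111}{2 \cdot 11}} = \sqrt{-17429 - \frac{111}{22}} = \sqrt{- \frac{383549}{22}} = \frac{i \sqrt{8438078}}{22}$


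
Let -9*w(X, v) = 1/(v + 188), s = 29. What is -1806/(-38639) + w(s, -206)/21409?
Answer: 6263712587/134010020862 ≈ 0.046741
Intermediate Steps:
w(X, v) = -1/(9*(188 + v)) (w(X, v) = -1/(9*(v + 188)) = -1/(9*(188 + v)))
-1806/(-38639) + w(s, -206)/21409 = -1806/(-38639) - 1/(1692 + 9*(-206))/21409 = -1806*(-1/38639) - 1/(1692 - 1854)*(1/21409) = 1806/38639 - 1/(-162)*(1/21409) = 1806/38639 - 1*(-1/162)*(1/21409) = 1806/38639 + (1/162)*(1/21409) = 1806/38639 + 1/3468258 = 6263712587/134010020862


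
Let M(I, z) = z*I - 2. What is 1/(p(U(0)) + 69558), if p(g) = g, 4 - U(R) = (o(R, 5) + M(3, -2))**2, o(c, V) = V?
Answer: 1/69553 ≈ 1.4378e-5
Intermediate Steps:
M(I, z) = -2 + I*z (M(I, z) = I*z - 2 = -2 + I*z)
U(R) = -5 (U(R) = 4 - (5 + (-2 + 3*(-2)))**2 = 4 - (5 + (-2 - 6))**2 = 4 - (5 - 8)**2 = 4 - 1*(-3)**2 = 4 - 1*9 = 4 - 9 = -5)
1/(p(U(0)) + 69558) = 1/(-5 + 69558) = 1/69553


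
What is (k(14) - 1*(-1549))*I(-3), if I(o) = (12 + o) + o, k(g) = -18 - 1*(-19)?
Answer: 9300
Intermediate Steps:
k(g) = 1 (k(g) = -18 + 19 = 1)
I(o) = 12 + 2*o
(k(14) - 1*(-1549))*I(-3) = (1 - 1*(-1549))*(12 + 2*(-3)) = (1 + 1549)*(12 - 6) = 1550*6 = 9300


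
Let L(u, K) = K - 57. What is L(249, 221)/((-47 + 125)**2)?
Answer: 41/1521 ≈ 0.026956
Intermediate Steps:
L(u, K) = -57 + K
L(249, 221)/((-47 + 125)**2) = (-57 + 221)/((-47 + 125)**2) = 164/(78**2) = 164/6084 = 164*(1/6084) = 41/1521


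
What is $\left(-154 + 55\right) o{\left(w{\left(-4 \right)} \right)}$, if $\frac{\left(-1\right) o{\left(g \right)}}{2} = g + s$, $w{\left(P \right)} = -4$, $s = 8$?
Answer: $792$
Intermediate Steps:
$o{\left(g \right)} = -16 - 2 g$ ($o{\left(g \right)} = - 2 \left(g + 8\right) = - 2 \left(8 + g\right) = -16 - 2 g$)
$\left(-154 + 55\right) o{\left(w{\left(-4 \right)} \right)} = \left(-154 + 55\right) \left(-16 - -8\right) = - 99 \left(-16 + 8\right) = \left(-99\right) \left(-8\right) = 792$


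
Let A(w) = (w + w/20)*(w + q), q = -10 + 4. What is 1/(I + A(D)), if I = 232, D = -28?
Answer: 5/6158 ≈ 0.00081195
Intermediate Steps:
q = -6
A(w) = 21*w*(-6 + w)/20 (A(w) = (w + w/20)*(w - 6) = (w + w*(1/20))*(-6 + w) = (w + w/20)*(-6 + w) = (21*w/20)*(-6 + w) = 21*w*(-6 + w)/20)
1/(I + A(D)) = 1/(232 + (21/20)*(-28)*(-6 - 28)) = 1/(232 + (21/20)*(-28)*(-34)) = 1/(232 + 4998/5) = 1/(6158/5) = 5/6158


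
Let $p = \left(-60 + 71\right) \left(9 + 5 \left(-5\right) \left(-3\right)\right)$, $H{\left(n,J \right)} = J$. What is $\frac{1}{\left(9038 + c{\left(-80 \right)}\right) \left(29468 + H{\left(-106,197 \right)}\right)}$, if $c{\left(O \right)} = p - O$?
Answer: $\frac{1}{297895930} \approx 3.3569 \cdot 10^{-9}$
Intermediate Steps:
$p = 924$ ($p = 11 \left(9 - -75\right) = 11 \left(9 + 75\right) = 11 \cdot 84 = 924$)
$c{\left(O \right)} = 924 - O$
$\frac{1}{\left(9038 + c{\left(-80 \right)}\right) \left(29468 + H{\left(-106,197 \right)}\right)} = \frac{1}{\left(9038 + \left(924 - -80\right)\right) \left(29468 + 197\right)} = \frac{1}{\left(9038 + \left(924 + 80\right)\right) 29665} = \frac{1}{\left(9038 + 1004\right) 29665} = \frac{1}{10042 \cdot 29665} = \frac{1}{297895930}$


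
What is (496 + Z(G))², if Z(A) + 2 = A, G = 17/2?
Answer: 1010025/4 ≈ 2.5251e+5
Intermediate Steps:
G = 17/2 (G = 17*(½) = 17/2 ≈ 8.5000)
Z(A) = -2 + A
(496 + Z(G))² = (496 + (-2 + 17/2))² = (496 + 13/2)² = (1005/2)² = 1010025/4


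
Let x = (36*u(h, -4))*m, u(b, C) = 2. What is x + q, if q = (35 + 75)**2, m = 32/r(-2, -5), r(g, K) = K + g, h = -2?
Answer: 82396/7 ≈ 11771.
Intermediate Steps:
m = -32/7 (m = 32/(-5 - 2) = 32/(-7) = 32*(-1/7) = -32/7 ≈ -4.5714)
q = 12100 (q = 110**2 = 12100)
x = -2304/7 (x = (36*2)*(-32/7) = 72*(-32/7) = -2304/7 ≈ -329.14)
x + q = -2304/7 + 12100 = 82396/7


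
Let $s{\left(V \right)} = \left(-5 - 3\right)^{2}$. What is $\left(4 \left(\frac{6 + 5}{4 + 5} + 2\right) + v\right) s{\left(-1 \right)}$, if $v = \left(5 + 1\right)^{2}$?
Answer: $\frac{28160}{9} \approx 3128.9$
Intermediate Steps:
$s{\left(V \right)} = 64$ ($s{\left(V \right)} = \left(-8\right)^{2} = 64$)
$v = 36$ ($v = 6^{2} = 36$)
$\left(4 \left(\frac{6 + 5}{4 + 5} + 2\right) + v\right) s{\left(-1 \right)} = \left(4 \left(\frac{6 + 5}{4 + 5} + 2\right) + 36\right) 64 = \left(4 \left(\frac{11}{9} + 2\right) + 36\right) 64 = \left(4 \cdot \frac{29}{9} + 36\right) 64 = \left(\frac{116}{9} + 36\right) 64 = \frac{440}{9} \cdot 64 = \frac{28160}{9}$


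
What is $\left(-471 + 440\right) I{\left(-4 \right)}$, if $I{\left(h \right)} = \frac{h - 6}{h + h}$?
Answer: $- \frac{155}{4} \approx -38.75$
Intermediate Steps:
$I{\left(h \right)} = \frac{-6 + h}{2 h}$
$\left(-471 + 440\right) I{\left(-4 \right)} = \left(-471 + 440\right) \frac{-6 - 4}{2 \left(-4\right)} = - 31 \cdot \frac{1}{2} \left(- \frac{1}{4}\right) \left(-10\right) = \left(-31\right) \frac{5}{4} = - \frac{155}{4}$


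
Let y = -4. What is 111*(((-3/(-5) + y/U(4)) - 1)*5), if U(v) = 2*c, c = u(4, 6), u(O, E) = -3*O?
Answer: -259/2 ≈ -129.50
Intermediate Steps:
c = -12 (c = -3*4 = -12)
U(v) = -24 (U(v) = 2*(-12) = -24)
111*(((-3/(-5) + y/U(4)) - 1)*5) = 111*(((-3/(-5) - 4/(-24)) - 1)*5) = 111*(((-3*(-1/5) - 4*(-1/24)) - 1)*5) = 111*(((3/5 + 1/6) - 1)*5) = 111*((23/30 - 1)*5) = 111*(-7/30*5) = 111*(-7/6) = -259/2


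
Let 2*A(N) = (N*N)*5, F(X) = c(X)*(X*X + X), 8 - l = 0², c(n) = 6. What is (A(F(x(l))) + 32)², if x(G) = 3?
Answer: 168792064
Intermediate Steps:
l = 8 (l = 8 - 1*0² = 8 - 1*0 = 8 + 0 = 8)
F(X) = 6*X + 6*X² (F(X) = 6*(X*X + X) = 6*(X² + X) = 6*(X + X²) = 6*X + 6*X²)
A(N) = 5*N²/2 (A(N) = ((N*N)*5)/2 = (N²*5)/2 = (5*N²)/2 = 5*N²/2)
(A(F(x(l))) + 32)² = (5*(6*3*(1 + 3))²/2 + 32)² = (5*(6*3*4)²/2 + 32)² = ((5/2)*72² + 32)² = ((5/2)*5184 + 32)² = (12960 + 32)² = 12992² = 168792064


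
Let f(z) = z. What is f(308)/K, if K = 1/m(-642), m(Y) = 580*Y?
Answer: -114686880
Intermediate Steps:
K = -1/372360 (K = 1/(580*(-642)) = 1/(-372360) = -1/372360 ≈ -2.6856e-6)
f(308)/K = 308/(-1/372360) = 308*(-372360) = -114686880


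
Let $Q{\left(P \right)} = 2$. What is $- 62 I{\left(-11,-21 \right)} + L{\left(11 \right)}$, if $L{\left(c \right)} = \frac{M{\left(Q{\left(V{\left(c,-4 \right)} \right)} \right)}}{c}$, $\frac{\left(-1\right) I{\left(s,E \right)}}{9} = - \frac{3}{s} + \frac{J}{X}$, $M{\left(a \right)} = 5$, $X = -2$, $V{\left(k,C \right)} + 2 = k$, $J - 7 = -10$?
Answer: $\frac{10886}{11} \approx 989.64$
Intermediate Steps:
$J = -3$ ($J = 7 - 10 = -3$)
$V{\left(k,C \right)} = -2 + k$
$I{\left(s,E \right)} = - \frac{27}{2} + \frac{27}{s}$ ($I{\left(s,E \right)} = - 9 \left(- \frac{3}{s} - \frac{3}{-2}\right) = - 9 \left(- \frac{3}{s} - - \frac{3}{2}\right) = - 9 \left(- \frac{3}{s} + \frac{3}{2}\right) = - 9 \left(\frac{3}{2} - \frac{3}{s}\right) = - \frac{27}{2} + \frac{27}{s}$)
$L{\left(c \right)} = \frac{5}{c}$
$- 62 I{\left(-11,-21 \right)} + L{\left(11 \right)} = - 62 \left(- \frac{27}{2} + \frac{27}{-11}\right) + \frac{5}{11} = - 62 \left(- \frac{27}{2} + 27 \left(- \frac{1}{11}\right)\right) + 5 \cdot \frac{1}{11} = - 62 \left(- \frac{27}{2} - \frac{27}{11}\right) + \frac{5}{11} = \left(-62\right) \left(- \frac{351}{22}\right) + \frac{5}{11} = \frac{10881}{11} + \frac{5}{11} = \frac{10886}{11}$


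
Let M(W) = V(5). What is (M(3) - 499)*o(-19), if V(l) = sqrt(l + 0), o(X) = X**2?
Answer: -180139 + 361*sqrt(5) ≈ -1.7933e+5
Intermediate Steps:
V(l) = sqrt(l)
M(W) = sqrt(5)
(M(3) - 499)*o(-19) = (sqrt(5) - 499)*(-19)**2 = (-499 + sqrt(5))*361 = -180139 + 361*sqrt(5)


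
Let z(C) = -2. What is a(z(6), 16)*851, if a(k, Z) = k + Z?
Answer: 11914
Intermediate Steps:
a(k, Z) = Z + k
a(z(6), 16)*851 = (16 - 2)*851 = 14*851 = 11914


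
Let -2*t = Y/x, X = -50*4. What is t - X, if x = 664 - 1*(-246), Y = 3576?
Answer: 90106/455 ≈ 198.04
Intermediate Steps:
x = 910 (x = 664 + 246 = 910)
X = -200
t = -894/455 (t = -1788/910 = -½*1788/455 = -894/455 ≈ -1.9648)
t - X = -894/455 - 1*(-200) = -894/455 + 200 = 90106/455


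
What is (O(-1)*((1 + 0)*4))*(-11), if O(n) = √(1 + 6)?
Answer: -44*√7 ≈ -116.41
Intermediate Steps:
O(n) = √7
(O(-1)*((1 + 0)*4))*(-11) = (√7*((1 + 0)*4))*(-11) = (√7*(1*4))*(-11) = (√7*4)*(-11) = (4*√7)*(-11) = -44*√7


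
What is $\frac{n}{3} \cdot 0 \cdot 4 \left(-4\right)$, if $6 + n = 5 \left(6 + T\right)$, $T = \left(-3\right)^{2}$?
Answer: $0$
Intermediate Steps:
$T = 9$
$n = 69$ ($n = -6 + 5 \left(6 + 9\right) = -6 + 5 \cdot 15 = -6 + 75 = 69$)
$\frac{n}{3} \cdot 0 \cdot 4 \left(-4\right) = \frac{69}{3} \cdot 0 \cdot 4 \left(-4\right) = 69 \cdot \frac{1}{3} \cdot 0 \left(-4\right) = 23 \cdot 0 \left(-4\right) = 0 \left(-4\right) = 0$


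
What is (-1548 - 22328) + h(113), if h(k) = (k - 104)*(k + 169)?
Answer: -21338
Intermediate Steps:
h(k) = (-104 + k)*(169 + k)
(-1548 - 22328) + h(113) = (-1548 - 22328) + (-17576 + 113² + 65*113) = -23876 + (-17576 + 12769 + 7345) = -23876 + 2538 = -21338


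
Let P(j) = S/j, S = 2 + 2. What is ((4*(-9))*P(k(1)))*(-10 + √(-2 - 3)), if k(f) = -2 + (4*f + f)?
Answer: 480 - 48*I*√5 ≈ 480.0 - 107.33*I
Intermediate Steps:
S = 4
k(f) = -2 + 5*f
P(j) = 4/j
((4*(-9))*P(k(1)))*(-10 + √(-2 - 3)) = ((4*(-9))*(4/(-2 + 5*1)))*(-10 + √(-2 - 3)) = (-144/(-2 + 5))*(-10 + √(-5)) = (-144/3)*(-10 + I*√5) = (-36*4/3)*(-10 + I*√5) = -48*(-10 + I*√5) = 480 - 48*I*√5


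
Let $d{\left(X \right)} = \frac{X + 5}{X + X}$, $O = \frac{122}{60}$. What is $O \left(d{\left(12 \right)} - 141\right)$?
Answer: $- \frac{205387}{720} \approx -285.26$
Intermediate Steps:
$O = \frac{61}{30}$ ($O = 122 \cdot \frac{1}{60} = \frac{61}{30} \approx 2.0333$)
$d{\left(X \right)} = \frac{5 + X}{2 X}$
$O \left(d{\left(12 \right)} - 141\right) = \frac{61 \left(\frac{5 + 12}{2 \cdot 12} - 141\right)}{30} = \frac{61 \left(\frac{1}{2} \cdot \frac{1}{12} \cdot 17 - 141\right)}{30} = \frac{61 \left(\frac{17}{24} - 141\right)}{30} = \frac{61}{30} \left(- \frac{3367}{24}\right) = - \frac{205387}{720}$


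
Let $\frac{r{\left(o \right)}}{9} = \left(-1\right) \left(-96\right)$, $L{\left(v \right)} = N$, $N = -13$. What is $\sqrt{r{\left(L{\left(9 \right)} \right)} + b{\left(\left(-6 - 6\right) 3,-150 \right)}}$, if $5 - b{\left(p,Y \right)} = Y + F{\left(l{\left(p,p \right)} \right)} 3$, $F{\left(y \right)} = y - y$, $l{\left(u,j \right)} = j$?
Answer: $\sqrt{1019} \approx 31.922$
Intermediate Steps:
$L{\left(v \right)} = -13$
$F{\left(y \right)} = 0$
$r{\left(o \right)} = 864$ ($r{\left(o \right)} = 9 \left(\left(-1\right) \left(-96\right)\right) = 9 \cdot 96 = 864$)
$b{\left(p,Y \right)} = 5 - Y$ ($b{\left(p,Y \right)} = 5 - \left(Y + 0 \cdot 3\right) = 5 - \left(Y + 0\right) = 5 - Y$)
$\sqrt{r{\left(L{\left(9 \right)} \right)} + b{\left(\left(-6 - 6\right) 3,-150 \right)}} = \sqrt{864 + \left(5 - -150\right)} = \sqrt{864 + \left(5 + 150\right)} = \sqrt{864 + 155} = \sqrt{1019}$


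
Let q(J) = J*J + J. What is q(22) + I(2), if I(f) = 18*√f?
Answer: 506 + 18*√2 ≈ 531.46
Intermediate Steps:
q(J) = J + J² (q(J) = J² + J = J + J²)
q(22) + I(2) = 22*(1 + 22) + 18*√2 = 22*23 + 18*√2 = 506 + 18*√2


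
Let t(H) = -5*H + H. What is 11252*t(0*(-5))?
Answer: 0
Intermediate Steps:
t(H) = -4*H
11252*t(0*(-5)) = 11252*(-0*(-5)) = 11252*(-4*0) = 11252*0 = 0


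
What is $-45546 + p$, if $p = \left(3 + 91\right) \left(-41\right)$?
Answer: $-49400$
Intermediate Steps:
$p = -3854$ ($p = 94 \left(-41\right) = -3854$)
$-45546 + p = -45546 - 3854 = -49400$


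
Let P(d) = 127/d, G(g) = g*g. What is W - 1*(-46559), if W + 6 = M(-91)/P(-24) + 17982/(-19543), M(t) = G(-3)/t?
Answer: 10514184872717/225858451 ≈ 46552.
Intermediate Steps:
G(g) = g²
M(t) = 9/t (M(t) = (-3)²/t = 9/t)
W = -1558747392/225858451 (W = -6 + ((9/(-91))/((127/(-24))) + 17982/(-19543)) = -6 + ((9*(-1/91))/((127*(-1/24))) + 17982*(-1/19543)) = -6 + (-9/(91*(-127/24)) - 17982/19543) = -6 + (-9/91*(-24/127) - 17982/19543) = -6 + (216/11557 - 17982/19543) = -6 - 203596686/225858451 = -1558747392/225858451 ≈ -6.9014)
W - 1*(-46559) = -1558747392/225858451 - 1*(-46559) = -1558747392/225858451 + 46559 = 10514184872717/225858451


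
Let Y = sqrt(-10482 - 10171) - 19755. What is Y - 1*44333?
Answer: -64088 + I*sqrt(20653) ≈ -64088.0 + 143.71*I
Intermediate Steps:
Y = -19755 + I*sqrt(20653) (Y = sqrt(-20653) - 19755 = I*sqrt(20653) - 19755 = -19755 + I*sqrt(20653) ≈ -19755.0 + 143.71*I)
Y - 1*44333 = (-19755 + I*sqrt(20653)) - 1*44333 = (-19755 + I*sqrt(20653)) - 44333 = -64088 + I*sqrt(20653)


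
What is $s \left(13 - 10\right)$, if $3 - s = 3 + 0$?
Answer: $0$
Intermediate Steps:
$s = 0$ ($s = 3 - \left(3 + 0\right) = 3 - 3 = 0$)
$s \left(13 - 10\right) = 0 \left(13 - 10\right) = 0 \cdot 3 = 0$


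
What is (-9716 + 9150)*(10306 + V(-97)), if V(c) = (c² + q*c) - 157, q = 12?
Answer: -10411004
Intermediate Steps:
V(c) = -157 + c² + 12*c (V(c) = (c² + 12*c) - 157 = -157 + c² + 12*c)
(-9716 + 9150)*(10306 + V(-97)) = (-9716 + 9150)*(10306 + (-157 + (-97)² + 12*(-97))) = -566*(10306 + (-157 + 9409 - 1164)) = -566*(10306 + 8088) = -566*18394 = -10411004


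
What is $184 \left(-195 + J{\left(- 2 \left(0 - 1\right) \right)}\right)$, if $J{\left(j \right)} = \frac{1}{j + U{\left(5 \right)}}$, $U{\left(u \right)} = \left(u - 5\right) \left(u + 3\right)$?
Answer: $-35788$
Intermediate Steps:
$U{\left(u \right)} = \left(-5 + u\right) \left(3 + u\right)$
$J{\left(j \right)} = \frac{1}{j}$ ($J{\left(j \right)} = \frac{1}{j - \left(25 - 25\right)} = \frac{1}{j - 0} = \frac{1}{j + 0} = \frac{1}{j}$)
$184 \left(-195 + J{\left(- 2 \left(0 - 1\right) \right)}\right) = 184 \left(-195 + \frac{1}{\left(-2\right) \left(0 - 1\right)}\right) = 184 \left(-195 + \frac{1}{\left(-2\right) \left(-1\right)}\right) = 184 \left(-195 + \frac{1}{2}\right) = 184 \left(- \frac{389}{2}\right) = -35788$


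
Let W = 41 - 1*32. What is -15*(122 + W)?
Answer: -1965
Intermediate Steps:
W = 9 (W = 41 - 32 = 9)
-15*(122 + W) = -15*(122 + 9) = -15*131 = -1965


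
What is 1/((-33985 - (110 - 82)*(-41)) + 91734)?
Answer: 1/58897 ≈ 1.6979e-5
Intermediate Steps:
1/((-33985 - (110 - 82)*(-41)) + 91734) = 1/((-33985 - 28*(-41)) + 91734) = 1/((-33985 - 1*(-1148)) + 91734) = 1/((-33985 + 1148) + 91734) = 1/(-32837 + 91734) = 1/58897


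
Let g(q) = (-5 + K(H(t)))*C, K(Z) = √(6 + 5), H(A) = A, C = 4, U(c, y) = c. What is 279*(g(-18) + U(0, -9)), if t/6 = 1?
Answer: -5580 + 1116*√11 ≈ -1878.6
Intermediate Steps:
t = 6 (t = 6*1 = 6)
K(Z) = √11
g(q) = -20 + 4*√11 (g(q) = (-5 + √11)*4 = -20 + 4*√11)
279*(g(-18) + U(0, -9)) = 279*((-20 + 4*√11) + 0) = 279*(-20 + 4*√11) = -5580 + 1116*√11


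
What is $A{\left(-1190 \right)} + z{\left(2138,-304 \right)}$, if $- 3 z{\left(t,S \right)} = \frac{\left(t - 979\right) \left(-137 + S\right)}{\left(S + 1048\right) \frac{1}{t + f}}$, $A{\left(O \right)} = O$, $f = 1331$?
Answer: $\frac{196712859}{248} \approx 7.932 \cdot 10^{5}$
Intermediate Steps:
$z{\left(t,S \right)} = - \frac{\left(-979 + t\right) \left(-137 + S\right) \left(1331 + t\right)}{3 \left(1048 + S\right)}$ ($z{\left(t,S \right)} = - \frac{\left(t - 979\right) \left(-137 + S\right) \frac{1}{\left(S + 1048\right) \frac{1}{t + 1331}}}{3} = - \frac{\left(-979 + t\right) \left(-137 + S\right) \frac{1}{\left(1048 + S\right) \frac{1}{1331 + t}}}{3} = - \frac{\left(-979 + t\right) \left(-137 + S\right) \frac{1}{\frac{1}{1331 + t} \left(1048 + S\right)}}{3} = - \frac{\left(-979 + t\right) \left(-137 + S\right) \frac{1331 + t}{1048 + S}}{3} = - \frac{\frac{1}{1048 + S} \left(-979 + t\right) \left(-137 + S\right) \left(1331 + t\right)}{3} = - \frac{\left(-979 + t\right) \left(-137 + S\right) \left(1331 + t\right)}{3 \left(1048 + S\right)}$)
$A{\left(-1190 \right)} + z{\left(2138,-304 \right)} = -1190 + \frac{-178517713 + 137 \cdot 2138^{2} + 48224 \cdot 2138 + 1303049 \left(-304\right) - - 304 \cdot 2138^{2} - \left(-107008\right) 2138}{3 \left(1048 - 304\right)} = -1190 + \frac{-178517713 + 137 \cdot 4571044 + 103102912 - 396126896 - \left(-304\right) 4571044 + 228783104}{3 \cdot 744} = -1190 + \frac{1}{3} \cdot \frac{1}{744} \left(-178517713 + 626233028 + 103102912 - 396126896 + 1389597376 + 228783104\right) = -1190 + \frac{1}{3} \cdot \frac{1}{744} \cdot 1773071811 = -1190 + \frac{197007979}{248} = \frac{196712859}{248}$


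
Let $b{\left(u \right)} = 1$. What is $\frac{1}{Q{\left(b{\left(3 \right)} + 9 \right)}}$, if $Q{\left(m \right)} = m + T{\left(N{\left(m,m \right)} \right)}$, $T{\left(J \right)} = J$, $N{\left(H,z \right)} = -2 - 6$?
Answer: $\frac{1}{2} \approx 0.5$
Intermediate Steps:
$N{\left(H,z \right)} = -8$ ($N{\left(H,z \right)} = -2 - 6 = -8$)
$Q{\left(m \right)} = -8 + m$ ($Q{\left(m \right)} = m - 8 = -8 + m$)
$\frac{1}{Q{\left(b{\left(3 \right)} + 9 \right)}} = \frac{1}{-8 + \left(1 + 9\right)} = \frac{1}{-8 + 10} = \frac{1}{2}$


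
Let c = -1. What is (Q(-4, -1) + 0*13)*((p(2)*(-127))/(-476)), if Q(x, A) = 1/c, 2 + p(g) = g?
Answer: 0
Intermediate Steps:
p(g) = -2 + g
Q(x, A) = -1 (Q(x, A) = 1/(-1) = -1)
(Q(-4, -1) + 0*13)*((p(2)*(-127))/(-476)) = (-1 + 0*13)*(((-2 + 2)*(-127))/(-476)) = (-1 + 0)*((0*(-127))*(-1/476)) = -0*(-1)/476 = -1*0 = 0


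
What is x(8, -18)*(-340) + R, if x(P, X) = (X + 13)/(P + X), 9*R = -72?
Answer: -178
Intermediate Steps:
R = -8 (R = (⅑)*(-72) = -8)
x(P, X) = (13 + X)/(P + X)
x(8, -18)*(-340) + R = ((13 - 18)/(8 - 18))*(-340) - 8 = (-5/(-10))*(-340) - 8 = -⅒*(-5)*(-340) - 8 = (½)*(-340) - 8 = -170 - 8 = -178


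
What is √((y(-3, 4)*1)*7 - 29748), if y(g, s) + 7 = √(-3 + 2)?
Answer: √(-29797 + 7*I) ≈ 0.02 + 172.62*I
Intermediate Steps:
y(g, s) = -7 + I (y(g, s) = -7 + √(-3 + 2) = -7 + √(-1) = -7 + I)
√((y(-3, 4)*1)*7 - 29748) = √(((-7 + I)*1)*7 - 29748) = √((-7 + I)*7 - 29748) = √((-49 + 7*I) - 29748) = √(-29797 + 7*I)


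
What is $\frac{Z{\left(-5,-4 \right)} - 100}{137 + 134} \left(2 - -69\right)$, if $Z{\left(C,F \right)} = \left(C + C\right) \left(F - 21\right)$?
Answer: $\frac{10650}{271} \approx 39.299$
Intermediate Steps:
$Z{\left(C,F \right)} = 2 C \left(-21 + F\right)$ ($Z{\left(C,F \right)} = 2 C \left(F - 21\right) = 2 C \left(-21 + F\right)$)
$\frac{Z{\left(-5,-4 \right)} - 100}{137 + 134} \left(2 - -69\right) = \frac{2 \left(-5\right) \left(-21 - 4\right) - 100}{137 + 134} \left(2 - -69\right) = \frac{2 \left(-5\right) \left(-25\right) - 100}{271} \left(2 + 69\right) = \left(250 - 100\right) \frac{1}{271} \cdot 71 = 150 \cdot \frac{1}{271} \cdot 71 = \frac{150}{271} \cdot 71 = \frac{10650}{271}$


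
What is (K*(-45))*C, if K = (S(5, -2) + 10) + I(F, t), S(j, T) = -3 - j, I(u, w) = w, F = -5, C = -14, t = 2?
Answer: 2520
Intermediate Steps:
K = 4 (K = ((-3 - 1*5) + 10) + 2 = ((-3 - 5) + 10) + 2 = (-8 + 10) + 2 = 2 + 2 = 4)
(K*(-45))*C = (4*(-45))*(-14) = -180*(-14) = 2520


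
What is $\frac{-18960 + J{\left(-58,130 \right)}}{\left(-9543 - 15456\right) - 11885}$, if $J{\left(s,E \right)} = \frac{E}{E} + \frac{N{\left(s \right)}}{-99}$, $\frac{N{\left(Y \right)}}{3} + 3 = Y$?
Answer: $\frac{312793}{608586} \approx 0.51397$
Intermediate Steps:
$N{\left(Y \right)} = -9 + 3 Y$
$J{\left(s,E \right)} = \frac{12}{11} - \frac{s}{33}$ ($J{\left(s,E \right)} = \frac{E}{E} + \frac{-9 + 3 s}{-99} = 1 + \left(-9 + 3 s\right) \left(- \frac{1}{99}\right) = 1 - \left(- \frac{1}{11} + \frac{s}{33}\right) = \frac{12}{11} - \frac{s}{33}$)
$\frac{-18960 + J{\left(-58,130 \right)}}{\left(-9543 - 15456\right) - 11885} = \frac{-18960 + \left(\frac{12}{11} - - \frac{58}{33}\right)}{\left(-9543 - 15456\right) - 11885} = \frac{-18960 + \left(\frac{12}{11} + \frac{58}{33}\right)}{\left(-9543 - 15456\right) - 11885} = \frac{-18960 + \frac{94}{33}}{-24999 - 11885} = - \frac{625586}{33 \left(-36884\right)} = \left(- \frac{625586}{33}\right) \left(- \frac{1}{36884}\right) = \frac{312793}{608586}$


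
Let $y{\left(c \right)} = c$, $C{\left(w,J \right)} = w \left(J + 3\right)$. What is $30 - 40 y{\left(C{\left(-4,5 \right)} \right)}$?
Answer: $1310$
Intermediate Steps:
$C{\left(w,J \right)} = w \left(3 + J\right)$
$30 - 40 y{\left(C{\left(-4,5 \right)} \right)} = 30 - 40 \left(- 4 \left(3 + 5\right)\right) = 30 - 40 \left(\left(-4\right) 8\right) = 30 - -1280 = 30 + 1280 = 1310$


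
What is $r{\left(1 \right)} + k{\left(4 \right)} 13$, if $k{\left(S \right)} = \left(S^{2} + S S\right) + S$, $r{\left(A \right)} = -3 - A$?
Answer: $464$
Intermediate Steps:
$k{\left(S \right)} = S + 2 S^{2}$ ($k{\left(S \right)} = \left(S^{2} + S^{2}\right) + S = 2 S^{2} + S = S + 2 S^{2}$)
$r{\left(1 \right)} + k{\left(4 \right)} 13 = \left(-3 - 1\right) + 4 \left(1 + 2 \cdot 4\right) 13 = \left(-3 - 1\right) + 4 \left(1 + 8\right) 13 = -4 + 4 \cdot 9 \cdot 13 = -4 + 36 \cdot 13 = -4 + 468 = 464$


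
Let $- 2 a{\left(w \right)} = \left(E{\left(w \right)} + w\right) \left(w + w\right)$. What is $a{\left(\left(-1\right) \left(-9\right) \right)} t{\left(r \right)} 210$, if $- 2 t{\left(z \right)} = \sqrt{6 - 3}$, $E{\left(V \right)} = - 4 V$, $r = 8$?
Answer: $- 25515 \sqrt{3} \approx -44193.0$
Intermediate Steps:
$t{\left(z \right)} = - \frac{\sqrt{3}}{2}$ ($t{\left(z \right)} = - \frac{\sqrt{6 - 3}}{2} = - \frac{\sqrt{3}}{2}$)
$a{\left(w \right)} = 3 w^{2}$ ($a{\left(w \right)} = - \frac{\left(- 4 w + w\right) \left(w + w\right)}{2} = - \frac{- 3 w 2 w}{2} = - \frac{\left(-6\right) w^{2}}{2} = 3 w^{2}$)
$a{\left(\left(-1\right) \left(-9\right) \right)} t{\left(r \right)} 210 = 3 \left(\left(-1\right) \left(-9\right)\right)^{2} \left(- \frac{\sqrt{3}}{2}\right) 210 = 3 \cdot 9^{2} \left(- \frac{\sqrt{3}}{2}\right) 210 = 3 \cdot 81 \left(- \frac{\sqrt{3}}{2}\right) 210 = 243 \left(- \frac{\sqrt{3}}{2}\right) 210 = - \frac{243 \sqrt{3}}{2} \cdot 210 = - 25515 \sqrt{3}$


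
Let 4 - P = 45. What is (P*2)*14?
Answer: -1148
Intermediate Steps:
P = -41 (P = 4 - 1*45 = 4 - 45 = -41)
(P*2)*14 = -41*2*14 = -82*14 = -1148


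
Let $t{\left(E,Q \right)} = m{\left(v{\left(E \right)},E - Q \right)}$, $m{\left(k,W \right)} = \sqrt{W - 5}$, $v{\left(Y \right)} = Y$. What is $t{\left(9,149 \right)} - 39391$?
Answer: $-39391 + i \sqrt{145} \approx -39391.0 + 12.042 i$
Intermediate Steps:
$m{\left(k,W \right)} = \sqrt{-5 + W}$
$t{\left(E,Q \right)} = \sqrt{-5 + E - Q}$ ($t{\left(E,Q \right)} = \sqrt{-5 + \left(E - Q\right)} = \sqrt{-5 + E - Q}$)
$t{\left(9,149 \right)} - 39391 = \sqrt{-5 + 9 - 149} - 39391 = \sqrt{-145} - 39391 = i \sqrt{145} - 39391 = -39391 + i \sqrt{145}$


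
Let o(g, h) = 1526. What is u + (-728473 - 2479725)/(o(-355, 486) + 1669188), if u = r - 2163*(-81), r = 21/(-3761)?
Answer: 550442823784595/3141777677 ≈ 1.7520e+5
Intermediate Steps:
r = -21/3761 (r = -1/3761*21 = -21/3761 ≈ -0.0055836)
u = 658938462/3761 (u = -21/3761 - 2163*(-81) = -21/3761 + 175203 = 658938462/3761 ≈ 1.7520e+5)
u + (-728473 - 2479725)/(o(-355, 486) + 1669188) = 658938462/3761 + (-728473 - 2479725)/(1526 + 1669188) = 658938462/3761 - 3208198/1670714 = 658938462/3761 - 3208198*1/1670714 = 658938462/3761 - 1604099/835357 = 550442823784595/3141777677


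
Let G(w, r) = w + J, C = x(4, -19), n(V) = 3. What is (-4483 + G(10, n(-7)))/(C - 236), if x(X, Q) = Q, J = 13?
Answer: 892/51 ≈ 17.490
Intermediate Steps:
C = -19
G(w, r) = 13 + w (G(w, r) = w + 13 = 13 + w)
(-4483 + G(10, n(-7)))/(C - 236) = (-4483 + (13 + 10))/(-19 - 236) = (-4483 + 23)/(-255) = -4460*(-1/255) = 892/51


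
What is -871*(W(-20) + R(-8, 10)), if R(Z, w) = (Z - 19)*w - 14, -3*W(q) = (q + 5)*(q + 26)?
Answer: 221234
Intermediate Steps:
W(q) = -(5 + q)*(26 + q)/3 (W(q) = -(q + 5)*(q + 26)/3 = -(5 + q)*(26 + q)/3)
R(Z, w) = -14 + w*(-19 + Z) (R(Z, w) = (-19 + Z)*w - 14 = w*(-19 + Z) - 14 = -14 + w*(-19 + Z))
-871*(W(-20) + R(-8, 10)) = -871*((-130/3 - 31/3*(-20) - 1/3*(-20)**2) + (-14 - 19*10 - 8*10)) = -871*((-130/3 + 620/3 - 1/3*400) + (-14 - 190 - 80)) = -871*((-130/3 + 620/3 - 400/3) - 284) = -871*(30 - 284) = -871*(-254) = 221234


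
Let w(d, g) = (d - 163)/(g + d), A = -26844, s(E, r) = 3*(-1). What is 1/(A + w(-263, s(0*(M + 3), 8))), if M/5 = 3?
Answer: -133/3570039 ≈ -3.7254e-5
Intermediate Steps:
M = 15 (M = 5*3 = 15)
s(E, r) = -3
w(d, g) = (-163 + d)/(d + g)
1/(A + w(-263, s(0*(M + 3), 8))) = 1/(-26844 + (-163 - 263)/(-263 - 3)) = 1/(-26844 - 426/(-266)) = 1/(-26844 - 1/266*(-426)) = 1/(-26844 + 213/133) = 1/(-3570039/133) = -133/3570039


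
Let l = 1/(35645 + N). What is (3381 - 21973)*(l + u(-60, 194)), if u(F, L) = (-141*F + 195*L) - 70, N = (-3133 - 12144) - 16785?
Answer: -3078951604512/3583 ≈ -8.5932e+8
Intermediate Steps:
N = -32062 (N = -15277 - 16785 = -32062)
l = 1/3583 (l = 1/(35645 - 32062) = 1/3583 ≈ 0.00027910)
u(F, L) = -70 - 141*F + 195*L
(3381 - 21973)*(l + u(-60, 194)) = (3381 - 21973)*(1/3583 + (-70 - 141*(-60) + 195*194)) = -18592*(1/3583 + (-70 + 8460 + 37830)) = -18592*(1/3583 + 46220) = -18592*165606261/3583 = -3078951604512/3583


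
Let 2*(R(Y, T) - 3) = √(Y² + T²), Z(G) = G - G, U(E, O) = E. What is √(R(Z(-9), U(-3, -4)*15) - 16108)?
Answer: I*√64330/2 ≈ 126.82*I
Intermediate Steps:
Z(G) = 0
R(Y, T) = 3 + √(T² + Y²)/2 (R(Y, T) = 3 + √(Y² + T²)/2 = 3 + √(T² + Y²)/2)
√(R(Z(-9), U(-3, -4)*15) - 16108) = √((3 + √((-3*15)² + 0²)/2) - 16108) = √((3 + √((-45)² + 0)/2) - 16108) = √((3 + √(2025 + 0)/2) - 16108) = √((3 + √2025/2) - 16108) = √((3 + (½)*45) - 16108) = √((3 + 45/2) - 16108) = √(51/2 - 16108) = √(-32165/2) = I*√64330/2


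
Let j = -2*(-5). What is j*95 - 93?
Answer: 857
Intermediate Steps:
j = 10
j*95 - 93 = 10*95 - 93 = 950 - 93 = 857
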